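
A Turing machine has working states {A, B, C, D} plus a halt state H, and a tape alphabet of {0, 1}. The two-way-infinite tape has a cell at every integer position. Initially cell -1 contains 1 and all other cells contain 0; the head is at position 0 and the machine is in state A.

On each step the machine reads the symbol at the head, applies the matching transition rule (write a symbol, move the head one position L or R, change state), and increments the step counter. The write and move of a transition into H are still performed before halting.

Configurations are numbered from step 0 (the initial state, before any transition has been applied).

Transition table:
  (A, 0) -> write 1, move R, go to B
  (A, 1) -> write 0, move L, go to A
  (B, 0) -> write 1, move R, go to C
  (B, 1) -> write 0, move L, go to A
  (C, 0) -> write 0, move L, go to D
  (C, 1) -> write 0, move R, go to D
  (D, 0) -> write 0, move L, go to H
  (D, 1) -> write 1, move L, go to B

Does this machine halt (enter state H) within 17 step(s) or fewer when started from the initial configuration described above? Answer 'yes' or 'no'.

Answer: yes

Derivation:
Step 1: in state A at pos 0, read 0 -> (A,0)->write 1,move R,goto B. Now: state=B, head=1, tape[-2..2]=01100 (head:    ^)
Step 2: in state B at pos 1, read 0 -> (B,0)->write 1,move R,goto C. Now: state=C, head=2, tape[-2..3]=011100 (head:     ^)
Step 3: in state C at pos 2, read 0 -> (C,0)->write 0,move L,goto D. Now: state=D, head=1, tape[-2..3]=011100 (head:    ^)
Step 4: in state D at pos 1, read 1 -> (D,1)->write 1,move L,goto B. Now: state=B, head=0, tape[-2..3]=011100 (head:   ^)
Step 5: in state B at pos 0, read 1 -> (B,1)->write 0,move L,goto A. Now: state=A, head=-1, tape[-2..3]=010100 (head:  ^)
Step 6: in state A at pos -1, read 1 -> (A,1)->write 0,move L,goto A. Now: state=A, head=-2, tape[-3..3]=0000100 (head:  ^)
Step 7: in state A at pos -2, read 0 -> (A,0)->write 1,move R,goto B. Now: state=B, head=-1, tape[-3..3]=0100100 (head:   ^)
Step 8: in state B at pos -1, read 0 -> (B,0)->write 1,move R,goto C. Now: state=C, head=0, tape[-3..3]=0110100 (head:    ^)
Step 9: in state C at pos 0, read 0 -> (C,0)->write 0,move L,goto D. Now: state=D, head=-1, tape[-3..3]=0110100 (head:   ^)
Step 10: in state D at pos -1, read 1 -> (D,1)->write 1,move L,goto B. Now: state=B, head=-2, tape[-3..3]=0110100 (head:  ^)
Step 11: in state B at pos -2, read 1 -> (B,1)->write 0,move L,goto A. Now: state=A, head=-3, tape[-4..3]=00010100 (head:  ^)
Step 12: in state A at pos -3, read 0 -> (A,0)->write 1,move R,goto B. Now: state=B, head=-2, tape[-4..3]=01010100 (head:   ^)
Step 13: in state B at pos -2, read 0 -> (B,0)->write 1,move R,goto C. Now: state=C, head=-1, tape[-4..3]=01110100 (head:    ^)
Step 14: in state C at pos -1, read 1 -> (C,1)->write 0,move R,goto D. Now: state=D, head=0, tape[-4..3]=01100100 (head:     ^)
Step 15: in state D at pos 0, read 0 -> (D,0)->write 0,move L,goto H. Now: state=H, head=-1, tape[-4..3]=01100100 (head:    ^)
State H reached at step 15; 15 <= 17 -> yes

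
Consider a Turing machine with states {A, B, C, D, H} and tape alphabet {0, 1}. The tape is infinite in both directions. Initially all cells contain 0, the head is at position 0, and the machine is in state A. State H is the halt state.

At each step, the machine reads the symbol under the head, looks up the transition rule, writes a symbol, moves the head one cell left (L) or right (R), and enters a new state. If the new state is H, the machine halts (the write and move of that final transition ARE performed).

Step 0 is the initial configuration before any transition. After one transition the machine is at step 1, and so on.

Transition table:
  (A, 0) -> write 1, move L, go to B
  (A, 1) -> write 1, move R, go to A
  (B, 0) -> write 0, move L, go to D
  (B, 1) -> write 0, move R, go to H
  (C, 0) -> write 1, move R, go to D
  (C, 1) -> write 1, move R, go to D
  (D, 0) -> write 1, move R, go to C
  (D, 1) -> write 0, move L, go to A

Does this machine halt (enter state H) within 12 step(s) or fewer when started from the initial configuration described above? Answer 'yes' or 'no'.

Step 1: in state A at pos 0, read 0 -> (A,0)->write 1,move L,goto B. Now: state=B, head=-1, tape[-2..1]=0010 (head:  ^)
Step 2: in state B at pos -1, read 0 -> (B,0)->write 0,move L,goto D. Now: state=D, head=-2, tape[-3..1]=00010 (head:  ^)
Step 3: in state D at pos -2, read 0 -> (D,0)->write 1,move R,goto C. Now: state=C, head=-1, tape[-3..1]=01010 (head:   ^)
Step 4: in state C at pos -1, read 0 -> (C,0)->write 1,move R,goto D. Now: state=D, head=0, tape[-3..1]=01110 (head:    ^)
Step 5: in state D at pos 0, read 1 -> (D,1)->write 0,move L,goto A. Now: state=A, head=-1, tape[-3..1]=01100 (head:   ^)
Step 6: in state A at pos -1, read 1 -> (A,1)->write 1,move R,goto A. Now: state=A, head=0, tape[-3..1]=01100 (head:    ^)
Step 7: in state A at pos 0, read 0 -> (A,0)->write 1,move L,goto B. Now: state=B, head=-1, tape[-3..1]=01110 (head:   ^)
Step 8: in state B at pos -1, read 1 -> (B,1)->write 0,move R,goto H. Now: state=H, head=0, tape[-3..1]=01010 (head:    ^)
State H reached at step 8; 8 <= 12 -> yes

Answer: yes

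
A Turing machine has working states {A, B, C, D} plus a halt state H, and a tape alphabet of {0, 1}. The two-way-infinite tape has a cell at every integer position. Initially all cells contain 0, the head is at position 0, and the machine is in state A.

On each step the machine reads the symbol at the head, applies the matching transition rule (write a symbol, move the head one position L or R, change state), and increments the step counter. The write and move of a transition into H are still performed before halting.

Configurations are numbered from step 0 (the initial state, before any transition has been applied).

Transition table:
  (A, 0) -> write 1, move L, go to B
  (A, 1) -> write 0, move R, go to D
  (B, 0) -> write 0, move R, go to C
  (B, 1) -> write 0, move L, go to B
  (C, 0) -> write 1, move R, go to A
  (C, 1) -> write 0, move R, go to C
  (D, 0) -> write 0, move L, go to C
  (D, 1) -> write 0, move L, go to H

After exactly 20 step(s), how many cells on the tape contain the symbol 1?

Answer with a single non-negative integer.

Answer: 3

Derivation:
Step 1: in state A at pos 0, read 0 -> (A,0)->write 1,move L,goto B. Now: state=B, head=-1, tape[-2..1]=0010 (head:  ^)
Step 2: in state B at pos -1, read 0 -> (B,0)->write 0,move R,goto C. Now: state=C, head=0, tape[-2..1]=0010 (head:   ^)
Step 3: in state C at pos 0, read 1 -> (C,1)->write 0,move R,goto C. Now: state=C, head=1, tape[-2..2]=00000 (head:    ^)
Step 4: in state C at pos 1, read 0 -> (C,0)->write 1,move R,goto A. Now: state=A, head=2, tape[-2..3]=000100 (head:     ^)
Step 5: in state A at pos 2, read 0 -> (A,0)->write 1,move L,goto B. Now: state=B, head=1, tape[-2..3]=000110 (head:    ^)
Step 6: in state B at pos 1, read 1 -> (B,1)->write 0,move L,goto B. Now: state=B, head=0, tape[-2..3]=000010 (head:   ^)
Step 7: in state B at pos 0, read 0 -> (B,0)->write 0,move R,goto C. Now: state=C, head=1, tape[-2..3]=000010 (head:    ^)
Step 8: in state C at pos 1, read 0 -> (C,0)->write 1,move R,goto A. Now: state=A, head=2, tape[-2..3]=000110 (head:     ^)
Step 9: in state A at pos 2, read 1 -> (A,1)->write 0,move R,goto D. Now: state=D, head=3, tape[-2..4]=0001000 (head:      ^)
Step 10: in state D at pos 3, read 0 -> (D,0)->write 0,move L,goto C. Now: state=C, head=2, tape[-2..4]=0001000 (head:     ^)
Step 11: in state C at pos 2, read 0 -> (C,0)->write 1,move R,goto A. Now: state=A, head=3, tape[-2..4]=0001100 (head:      ^)
Step 12: in state A at pos 3, read 0 -> (A,0)->write 1,move L,goto B. Now: state=B, head=2, tape[-2..4]=0001110 (head:     ^)
Step 13: in state B at pos 2, read 1 -> (B,1)->write 0,move L,goto B. Now: state=B, head=1, tape[-2..4]=0001010 (head:    ^)
Step 14: in state B at pos 1, read 1 -> (B,1)->write 0,move L,goto B. Now: state=B, head=0, tape[-2..4]=0000010 (head:   ^)
Step 15: in state B at pos 0, read 0 -> (B,0)->write 0,move R,goto C. Now: state=C, head=1, tape[-2..4]=0000010 (head:    ^)
Step 16: in state C at pos 1, read 0 -> (C,0)->write 1,move R,goto A. Now: state=A, head=2, tape[-2..4]=0001010 (head:     ^)
Step 17: in state A at pos 2, read 0 -> (A,0)->write 1,move L,goto B. Now: state=B, head=1, tape[-2..4]=0001110 (head:    ^)
Step 18: in state B at pos 1, read 1 -> (B,1)->write 0,move L,goto B. Now: state=B, head=0, tape[-2..4]=0000110 (head:   ^)
Step 19: in state B at pos 0, read 0 -> (B,0)->write 0,move R,goto C. Now: state=C, head=1, tape[-2..4]=0000110 (head:    ^)
Step 20: in state C at pos 1, read 0 -> (C,0)->write 1,move R,goto A. Now: state=A, head=2, tape[-2..4]=0001110 (head:     ^)
Cells containing 1 after step 20: {1, 2, 3} -> 3 cell(s)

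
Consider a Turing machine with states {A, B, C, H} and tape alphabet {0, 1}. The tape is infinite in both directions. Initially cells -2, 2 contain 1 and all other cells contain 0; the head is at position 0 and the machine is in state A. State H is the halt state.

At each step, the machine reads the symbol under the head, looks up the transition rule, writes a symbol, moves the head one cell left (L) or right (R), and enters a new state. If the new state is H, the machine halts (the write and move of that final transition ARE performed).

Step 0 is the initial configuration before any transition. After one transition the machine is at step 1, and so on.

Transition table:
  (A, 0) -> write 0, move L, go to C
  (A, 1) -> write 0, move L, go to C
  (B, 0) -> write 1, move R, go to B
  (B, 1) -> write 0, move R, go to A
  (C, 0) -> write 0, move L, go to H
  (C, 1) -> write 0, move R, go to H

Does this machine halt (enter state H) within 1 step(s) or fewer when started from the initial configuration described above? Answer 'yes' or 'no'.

Answer: no

Derivation:
Step 1: in state A at pos 0, read 0 -> (A,0)->write 0,move L,goto C. Now: state=C, head=-1, tape[-3..3]=0100010 (head:   ^)
After 1 step(s): state = C (not H) -> not halted within 1 -> no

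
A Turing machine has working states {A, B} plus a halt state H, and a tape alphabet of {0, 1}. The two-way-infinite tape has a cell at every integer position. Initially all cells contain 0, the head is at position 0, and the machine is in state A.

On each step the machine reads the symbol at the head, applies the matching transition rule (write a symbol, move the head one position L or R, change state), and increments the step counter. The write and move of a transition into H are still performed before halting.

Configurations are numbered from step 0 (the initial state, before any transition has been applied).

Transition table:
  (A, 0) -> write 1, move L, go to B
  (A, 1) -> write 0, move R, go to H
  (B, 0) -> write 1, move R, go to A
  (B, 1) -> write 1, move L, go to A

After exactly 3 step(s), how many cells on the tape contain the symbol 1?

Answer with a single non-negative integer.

Answer: 1

Derivation:
Step 1: in state A at pos 0, read 0 -> (A,0)->write 1,move L,goto B. Now: state=B, head=-1, tape[-2..1]=0010 (head:  ^)
Step 2: in state B at pos -1, read 0 -> (B,0)->write 1,move R,goto A. Now: state=A, head=0, tape[-2..1]=0110 (head:   ^)
Step 3: in state A at pos 0, read 1 -> (A,1)->write 0,move R,goto H. Now: state=H, head=1, tape[-2..2]=01000 (head:    ^)
Cells containing 1 after step 3: {-1} -> 1 cell(s)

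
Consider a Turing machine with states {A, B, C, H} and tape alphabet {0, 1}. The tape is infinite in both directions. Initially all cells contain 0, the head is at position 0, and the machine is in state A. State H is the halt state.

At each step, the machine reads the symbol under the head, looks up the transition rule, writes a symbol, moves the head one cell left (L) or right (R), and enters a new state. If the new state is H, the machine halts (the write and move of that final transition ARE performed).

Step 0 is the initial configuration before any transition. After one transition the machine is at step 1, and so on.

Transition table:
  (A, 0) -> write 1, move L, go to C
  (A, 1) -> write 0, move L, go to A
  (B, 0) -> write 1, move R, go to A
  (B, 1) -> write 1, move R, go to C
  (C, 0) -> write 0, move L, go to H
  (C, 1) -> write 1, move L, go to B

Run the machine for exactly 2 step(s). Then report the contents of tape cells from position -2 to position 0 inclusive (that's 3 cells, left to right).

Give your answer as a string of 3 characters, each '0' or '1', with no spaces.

Step 1: in state A at pos 0, read 0 -> (A,0)->write 1,move L,goto C. Now: state=C, head=-1, tape[-2..1]=0010 (head:  ^)
Step 2: in state C at pos -1, read 0 -> (C,0)->write 0,move L,goto H. Now: state=H, head=-2, tape[-3..1]=00010 (head:  ^)

Answer: 001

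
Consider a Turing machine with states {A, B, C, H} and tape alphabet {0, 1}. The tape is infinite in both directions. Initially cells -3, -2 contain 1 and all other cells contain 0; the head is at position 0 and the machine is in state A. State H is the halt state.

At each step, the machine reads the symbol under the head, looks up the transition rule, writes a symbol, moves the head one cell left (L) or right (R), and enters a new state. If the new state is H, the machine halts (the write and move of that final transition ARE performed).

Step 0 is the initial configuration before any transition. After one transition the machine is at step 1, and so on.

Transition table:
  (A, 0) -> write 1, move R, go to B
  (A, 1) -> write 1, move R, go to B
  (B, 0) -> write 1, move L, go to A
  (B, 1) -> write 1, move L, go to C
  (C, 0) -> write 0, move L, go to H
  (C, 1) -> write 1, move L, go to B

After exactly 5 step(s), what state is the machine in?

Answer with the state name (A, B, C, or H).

Step 1: in state A at pos 0, read 0 -> (A,0)->write 1,move R,goto B. Now: state=B, head=1, tape[-4..2]=0110100 (head:      ^)
Step 2: in state B at pos 1, read 0 -> (B,0)->write 1,move L,goto A. Now: state=A, head=0, tape[-4..2]=0110110 (head:     ^)
Step 3: in state A at pos 0, read 1 -> (A,1)->write 1,move R,goto B. Now: state=B, head=1, tape[-4..2]=0110110 (head:      ^)
Step 4: in state B at pos 1, read 1 -> (B,1)->write 1,move L,goto C. Now: state=C, head=0, tape[-4..2]=0110110 (head:     ^)
Step 5: in state C at pos 0, read 1 -> (C,1)->write 1,move L,goto B. Now: state=B, head=-1, tape[-4..2]=0110110 (head:    ^)

Answer: B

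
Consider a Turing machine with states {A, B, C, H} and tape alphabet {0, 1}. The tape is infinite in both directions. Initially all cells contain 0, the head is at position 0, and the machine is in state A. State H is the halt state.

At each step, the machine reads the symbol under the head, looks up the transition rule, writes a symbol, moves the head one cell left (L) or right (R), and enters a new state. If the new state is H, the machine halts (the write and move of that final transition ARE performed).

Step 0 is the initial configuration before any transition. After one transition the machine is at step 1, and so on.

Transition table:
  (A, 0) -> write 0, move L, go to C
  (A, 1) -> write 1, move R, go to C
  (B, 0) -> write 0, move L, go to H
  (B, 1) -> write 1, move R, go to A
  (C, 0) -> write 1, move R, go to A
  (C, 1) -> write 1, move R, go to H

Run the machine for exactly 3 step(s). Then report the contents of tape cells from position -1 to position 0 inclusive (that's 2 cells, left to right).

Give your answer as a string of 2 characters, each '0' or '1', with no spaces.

Answer: 10

Derivation:
Step 1: in state A at pos 0, read 0 -> (A,0)->write 0,move L,goto C. Now: state=C, head=-1, tape[-2..1]=0000 (head:  ^)
Step 2: in state C at pos -1, read 0 -> (C,0)->write 1,move R,goto A. Now: state=A, head=0, tape[-2..1]=0100 (head:   ^)
Step 3: in state A at pos 0, read 0 -> (A,0)->write 0,move L,goto C. Now: state=C, head=-1, tape[-2..1]=0100 (head:  ^)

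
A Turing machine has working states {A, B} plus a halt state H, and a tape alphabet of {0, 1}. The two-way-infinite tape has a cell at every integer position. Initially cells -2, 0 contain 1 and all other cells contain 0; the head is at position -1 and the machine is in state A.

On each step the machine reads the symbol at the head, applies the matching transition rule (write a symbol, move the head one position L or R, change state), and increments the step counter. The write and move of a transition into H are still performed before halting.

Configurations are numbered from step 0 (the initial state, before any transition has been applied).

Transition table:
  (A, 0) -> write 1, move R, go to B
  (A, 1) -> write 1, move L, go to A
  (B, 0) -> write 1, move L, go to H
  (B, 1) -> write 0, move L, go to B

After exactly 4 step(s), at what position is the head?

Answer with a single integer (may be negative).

Answer: -3

Derivation:
Step 1: in state A at pos -1, read 0 -> (A,0)->write 1,move R,goto B. Now: state=B, head=0, tape[-3..1]=01110 (head:    ^)
Step 2: in state B at pos 0, read 1 -> (B,1)->write 0,move L,goto B. Now: state=B, head=-1, tape[-3..1]=01100 (head:   ^)
Step 3: in state B at pos -1, read 1 -> (B,1)->write 0,move L,goto B. Now: state=B, head=-2, tape[-3..1]=01000 (head:  ^)
Step 4: in state B at pos -2, read 1 -> (B,1)->write 0,move L,goto B. Now: state=B, head=-3, tape[-4..1]=000000 (head:  ^)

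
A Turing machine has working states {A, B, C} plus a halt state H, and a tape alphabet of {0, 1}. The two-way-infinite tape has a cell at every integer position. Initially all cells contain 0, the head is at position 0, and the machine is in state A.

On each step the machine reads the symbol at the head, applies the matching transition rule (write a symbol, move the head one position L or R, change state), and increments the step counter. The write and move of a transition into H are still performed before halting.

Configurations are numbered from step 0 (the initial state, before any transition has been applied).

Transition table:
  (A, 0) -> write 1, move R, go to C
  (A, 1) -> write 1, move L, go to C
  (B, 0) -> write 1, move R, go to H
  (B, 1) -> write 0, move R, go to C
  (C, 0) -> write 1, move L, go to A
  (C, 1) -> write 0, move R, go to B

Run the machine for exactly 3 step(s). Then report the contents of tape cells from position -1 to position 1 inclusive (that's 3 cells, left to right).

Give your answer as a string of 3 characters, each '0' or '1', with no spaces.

Step 1: in state A at pos 0, read 0 -> (A,0)->write 1,move R,goto C. Now: state=C, head=1, tape[-1..2]=0100 (head:   ^)
Step 2: in state C at pos 1, read 0 -> (C,0)->write 1,move L,goto A. Now: state=A, head=0, tape[-1..2]=0110 (head:  ^)
Step 3: in state A at pos 0, read 1 -> (A,1)->write 1,move L,goto C. Now: state=C, head=-1, tape[-2..2]=00110 (head:  ^)

Answer: 011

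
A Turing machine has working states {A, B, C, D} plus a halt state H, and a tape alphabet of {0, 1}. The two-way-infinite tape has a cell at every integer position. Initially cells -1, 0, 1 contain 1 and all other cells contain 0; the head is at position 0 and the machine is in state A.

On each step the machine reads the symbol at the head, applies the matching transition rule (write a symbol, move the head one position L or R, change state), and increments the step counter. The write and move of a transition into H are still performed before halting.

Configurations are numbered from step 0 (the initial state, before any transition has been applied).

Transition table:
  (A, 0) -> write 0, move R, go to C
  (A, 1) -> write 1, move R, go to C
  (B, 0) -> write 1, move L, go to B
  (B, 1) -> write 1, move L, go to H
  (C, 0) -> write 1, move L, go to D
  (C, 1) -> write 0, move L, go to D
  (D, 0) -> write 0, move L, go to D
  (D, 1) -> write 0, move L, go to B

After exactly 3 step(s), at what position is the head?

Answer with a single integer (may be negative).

Step 1: in state A at pos 0, read 1 -> (A,1)->write 1,move R,goto C. Now: state=C, head=1, tape[-2..2]=01110 (head:    ^)
Step 2: in state C at pos 1, read 1 -> (C,1)->write 0,move L,goto D. Now: state=D, head=0, tape[-2..2]=01100 (head:   ^)
Step 3: in state D at pos 0, read 1 -> (D,1)->write 0,move L,goto B. Now: state=B, head=-1, tape[-2..2]=01000 (head:  ^)

Answer: -1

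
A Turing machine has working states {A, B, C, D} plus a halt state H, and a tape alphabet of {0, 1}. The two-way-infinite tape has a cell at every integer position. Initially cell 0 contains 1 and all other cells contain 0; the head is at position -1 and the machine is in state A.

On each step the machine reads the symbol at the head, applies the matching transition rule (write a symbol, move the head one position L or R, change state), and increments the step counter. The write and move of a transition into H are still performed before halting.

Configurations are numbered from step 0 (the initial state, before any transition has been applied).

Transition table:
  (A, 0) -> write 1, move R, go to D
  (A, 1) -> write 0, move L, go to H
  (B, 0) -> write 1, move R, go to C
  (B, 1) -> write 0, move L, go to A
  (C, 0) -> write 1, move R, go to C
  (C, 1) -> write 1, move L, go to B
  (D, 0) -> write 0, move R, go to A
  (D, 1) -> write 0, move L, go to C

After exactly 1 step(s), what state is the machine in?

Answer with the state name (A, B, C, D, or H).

Step 1: in state A at pos -1, read 0 -> (A,0)->write 1,move R,goto D. Now: state=D, head=0, tape[-2..1]=0110 (head:   ^)

Answer: D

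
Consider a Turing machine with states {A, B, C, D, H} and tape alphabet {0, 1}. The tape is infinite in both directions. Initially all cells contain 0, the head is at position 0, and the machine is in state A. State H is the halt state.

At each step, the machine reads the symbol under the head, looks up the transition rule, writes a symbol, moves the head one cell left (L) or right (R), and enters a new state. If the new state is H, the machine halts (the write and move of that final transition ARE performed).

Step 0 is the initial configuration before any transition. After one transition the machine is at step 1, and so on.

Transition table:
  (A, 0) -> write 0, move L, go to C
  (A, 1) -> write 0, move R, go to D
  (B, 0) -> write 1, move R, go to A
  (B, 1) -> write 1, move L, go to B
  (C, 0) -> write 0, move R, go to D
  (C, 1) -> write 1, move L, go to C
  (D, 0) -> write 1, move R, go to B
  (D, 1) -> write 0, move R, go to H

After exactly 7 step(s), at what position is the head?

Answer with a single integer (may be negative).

Answer: -1

Derivation:
Step 1: in state A at pos 0, read 0 -> (A,0)->write 0,move L,goto C. Now: state=C, head=-1, tape[-2..1]=0000 (head:  ^)
Step 2: in state C at pos -1, read 0 -> (C,0)->write 0,move R,goto D. Now: state=D, head=0, tape[-2..1]=0000 (head:   ^)
Step 3: in state D at pos 0, read 0 -> (D,0)->write 1,move R,goto B. Now: state=B, head=1, tape[-2..2]=00100 (head:    ^)
Step 4: in state B at pos 1, read 0 -> (B,0)->write 1,move R,goto A. Now: state=A, head=2, tape[-2..3]=001100 (head:     ^)
Step 5: in state A at pos 2, read 0 -> (A,0)->write 0,move L,goto C. Now: state=C, head=1, tape[-2..3]=001100 (head:    ^)
Step 6: in state C at pos 1, read 1 -> (C,1)->write 1,move L,goto C. Now: state=C, head=0, tape[-2..3]=001100 (head:   ^)
Step 7: in state C at pos 0, read 1 -> (C,1)->write 1,move L,goto C. Now: state=C, head=-1, tape[-2..3]=001100 (head:  ^)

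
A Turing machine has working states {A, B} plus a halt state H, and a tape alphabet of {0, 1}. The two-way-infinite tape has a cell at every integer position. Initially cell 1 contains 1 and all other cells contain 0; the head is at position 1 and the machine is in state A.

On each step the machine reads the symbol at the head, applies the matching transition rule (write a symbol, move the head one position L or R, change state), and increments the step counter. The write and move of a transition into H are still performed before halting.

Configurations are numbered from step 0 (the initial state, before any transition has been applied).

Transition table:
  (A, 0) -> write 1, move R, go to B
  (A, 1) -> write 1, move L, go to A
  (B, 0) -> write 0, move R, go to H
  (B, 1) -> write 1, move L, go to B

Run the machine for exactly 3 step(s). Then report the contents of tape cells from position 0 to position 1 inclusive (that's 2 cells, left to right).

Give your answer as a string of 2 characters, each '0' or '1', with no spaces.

Step 1: in state A at pos 1, read 1 -> (A,1)->write 1,move L,goto A. Now: state=A, head=0, tape[-1..2]=0010 (head:  ^)
Step 2: in state A at pos 0, read 0 -> (A,0)->write 1,move R,goto B. Now: state=B, head=1, tape[-1..2]=0110 (head:   ^)
Step 3: in state B at pos 1, read 1 -> (B,1)->write 1,move L,goto B. Now: state=B, head=0, tape[-1..2]=0110 (head:  ^)

Answer: 11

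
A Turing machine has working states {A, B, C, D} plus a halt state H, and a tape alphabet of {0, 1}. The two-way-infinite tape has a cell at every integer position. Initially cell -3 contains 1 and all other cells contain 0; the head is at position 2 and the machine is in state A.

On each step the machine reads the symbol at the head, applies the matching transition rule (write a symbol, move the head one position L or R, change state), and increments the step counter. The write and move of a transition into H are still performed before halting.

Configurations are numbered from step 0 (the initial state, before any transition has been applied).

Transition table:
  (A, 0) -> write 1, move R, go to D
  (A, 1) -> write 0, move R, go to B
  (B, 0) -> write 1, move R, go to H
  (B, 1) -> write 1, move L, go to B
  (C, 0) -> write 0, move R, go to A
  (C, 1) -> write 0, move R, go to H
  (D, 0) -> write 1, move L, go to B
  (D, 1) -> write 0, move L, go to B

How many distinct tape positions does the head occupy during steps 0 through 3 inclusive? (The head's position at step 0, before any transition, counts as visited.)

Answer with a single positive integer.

Step 1: in state A at pos 2, read 0 -> (A,0)->write 1,move R,goto D. Now: state=D, head=3, tape[-4..4]=010000100 (head:        ^)
Step 2: in state D at pos 3, read 0 -> (D,0)->write 1,move L,goto B. Now: state=B, head=2, tape[-4..4]=010000110 (head:       ^)
Step 3: in state B at pos 2, read 1 -> (B,1)->write 1,move L,goto B. Now: state=B, head=1, tape[-4..4]=010000110 (head:      ^)
Head positions at steps 0..3: starting at 2, distinct positions visited = {1, 2, 3} -> 3 position(s)

Answer: 3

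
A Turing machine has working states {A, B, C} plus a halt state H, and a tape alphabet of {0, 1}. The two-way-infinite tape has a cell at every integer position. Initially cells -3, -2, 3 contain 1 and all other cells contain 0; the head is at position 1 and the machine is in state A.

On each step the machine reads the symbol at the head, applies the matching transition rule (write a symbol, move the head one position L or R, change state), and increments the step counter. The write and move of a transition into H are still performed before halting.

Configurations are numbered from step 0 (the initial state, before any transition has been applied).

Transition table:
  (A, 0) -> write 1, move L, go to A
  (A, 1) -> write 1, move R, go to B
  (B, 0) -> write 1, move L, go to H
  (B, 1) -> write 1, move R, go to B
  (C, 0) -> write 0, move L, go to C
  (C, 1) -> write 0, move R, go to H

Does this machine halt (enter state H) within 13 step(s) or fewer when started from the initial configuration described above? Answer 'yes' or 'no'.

Answer: yes

Derivation:
Step 1: in state A at pos 1, read 0 -> (A,0)->write 1,move L,goto A. Now: state=A, head=0, tape[-4..4]=011001010 (head:     ^)
Step 2: in state A at pos 0, read 0 -> (A,0)->write 1,move L,goto A. Now: state=A, head=-1, tape[-4..4]=011011010 (head:    ^)
Step 3: in state A at pos -1, read 0 -> (A,0)->write 1,move L,goto A. Now: state=A, head=-2, tape[-4..4]=011111010 (head:   ^)
Step 4: in state A at pos -2, read 1 -> (A,1)->write 1,move R,goto B. Now: state=B, head=-1, tape[-4..4]=011111010 (head:    ^)
Step 5: in state B at pos -1, read 1 -> (B,1)->write 1,move R,goto B. Now: state=B, head=0, tape[-4..4]=011111010 (head:     ^)
Step 6: in state B at pos 0, read 1 -> (B,1)->write 1,move R,goto B. Now: state=B, head=1, tape[-4..4]=011111010 (head:      ^)
Step 7: in state B at pos 1, read 1 -> (B,1)->write 1,move R,goto B. Now: state=B, head=2, tape[-4..4]=011111010 (head:       ^)
Step 8: in state B at pos 2, read 0 -> (B,0)->write 1,move L,goto H. Now: state=H, head=1, tape[-4..4]=011111110 (head:      ^)
State H reached at step 8; 8 <= 13 -> yes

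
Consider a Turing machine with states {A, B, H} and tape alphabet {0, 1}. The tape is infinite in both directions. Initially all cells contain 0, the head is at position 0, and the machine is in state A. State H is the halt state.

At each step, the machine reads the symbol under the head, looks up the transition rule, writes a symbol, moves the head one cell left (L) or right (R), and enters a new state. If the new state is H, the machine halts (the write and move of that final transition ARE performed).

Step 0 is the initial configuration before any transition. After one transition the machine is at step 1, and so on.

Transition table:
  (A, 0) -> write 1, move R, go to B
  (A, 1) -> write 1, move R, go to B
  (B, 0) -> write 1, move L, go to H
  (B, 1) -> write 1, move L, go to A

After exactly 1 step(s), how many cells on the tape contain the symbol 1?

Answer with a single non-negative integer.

Answer: 1

Derivation:
Step 1: in state A at pos 0, read 0 -> (A,0)->write 1,move R,goto B. Now: state=B, head=1, tape[-1..2]=0100 (head:   ^)
Cells containing 1 after step 1: {0} -> 1 cell(s)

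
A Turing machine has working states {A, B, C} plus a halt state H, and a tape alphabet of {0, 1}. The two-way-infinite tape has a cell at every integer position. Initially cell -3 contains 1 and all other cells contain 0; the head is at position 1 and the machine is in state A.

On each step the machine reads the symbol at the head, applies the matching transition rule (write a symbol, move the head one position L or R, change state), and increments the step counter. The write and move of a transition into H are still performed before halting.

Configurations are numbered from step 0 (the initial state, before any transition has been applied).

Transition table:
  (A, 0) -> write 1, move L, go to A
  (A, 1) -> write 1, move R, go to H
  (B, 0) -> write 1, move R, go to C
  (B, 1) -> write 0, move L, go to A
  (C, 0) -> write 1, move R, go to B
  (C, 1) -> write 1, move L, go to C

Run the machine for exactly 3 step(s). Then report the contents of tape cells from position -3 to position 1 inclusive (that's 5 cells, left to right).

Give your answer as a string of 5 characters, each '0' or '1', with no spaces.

Step 1: in state A at pos 1, read 0 -> (A,0)->write 1,move L,goto A. Now: state=A, head=0, tape[-4..2]=0100010 (head:     ^)
Step 2: in state A at pos 0, read 0 -> (A,0)->write 1,move L,goto A. Now: state=A, head=-1, tape[-4..2]=0100110 (head:    ^)
Step 3: in state A at pos -1, read 0 -> (A,0)->write 1,move L,goto A. Now: state=A, head=-2, tape[-4..2]=0101110 (head:   ^)

Answer: 10111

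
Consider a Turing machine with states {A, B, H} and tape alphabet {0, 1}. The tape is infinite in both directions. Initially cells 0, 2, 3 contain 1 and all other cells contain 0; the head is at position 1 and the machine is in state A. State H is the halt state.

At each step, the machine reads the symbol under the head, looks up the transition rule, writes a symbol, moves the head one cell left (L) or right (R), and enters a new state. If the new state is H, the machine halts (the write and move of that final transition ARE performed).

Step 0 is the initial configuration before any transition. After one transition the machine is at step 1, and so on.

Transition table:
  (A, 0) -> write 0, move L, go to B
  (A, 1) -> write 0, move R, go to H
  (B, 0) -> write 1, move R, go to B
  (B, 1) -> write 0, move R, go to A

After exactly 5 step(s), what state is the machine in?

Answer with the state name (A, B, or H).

Step 1: in state A at pos 1, read 0 -> (A,0)->write 0,move L,goto B. Now: state=B, head=0, tape[-1..4]=010110 (head:  ^)
Step 2: in state B at pos 0, read 1 -> (B,1)->write 0,move R,goto A. Now: state=A, head=1, tape[-1..4]=000110 (head:   ^)
Step 3: in state A at pos 1, read 0 -> (A,0)->write 0,move L,goto B. Now: state=B, head=0, tape[-1..4]=000110 (head:  ^)
Step 4: in state B at pos 0, read 0 -> (B,0)->write 1,move R,goto B. Now: state=B, head=1, tape[-1..4]=010110 (head:   ^)
Step 5: in state B at pos 1, read 0 -> (B,0)->write 1,move R,goto B. Now: state=B, head=2, tape[-1..4]=011110 (head:    ^)

Answer: B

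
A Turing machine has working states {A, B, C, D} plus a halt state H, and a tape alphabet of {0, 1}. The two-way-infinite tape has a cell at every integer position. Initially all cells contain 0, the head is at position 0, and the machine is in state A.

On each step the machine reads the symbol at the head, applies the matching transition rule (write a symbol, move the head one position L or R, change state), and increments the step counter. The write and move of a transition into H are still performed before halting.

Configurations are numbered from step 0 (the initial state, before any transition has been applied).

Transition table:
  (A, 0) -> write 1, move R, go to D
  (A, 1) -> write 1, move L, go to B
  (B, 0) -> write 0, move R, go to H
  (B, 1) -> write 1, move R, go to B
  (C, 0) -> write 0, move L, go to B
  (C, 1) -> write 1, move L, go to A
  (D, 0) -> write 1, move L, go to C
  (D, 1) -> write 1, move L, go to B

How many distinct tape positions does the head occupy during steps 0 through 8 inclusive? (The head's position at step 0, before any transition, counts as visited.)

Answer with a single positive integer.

Answer: 4

Derivation:
Step 1: in state A at pos 0, read 0 -> (A,0)->write 1,move R,goto D. Now: state=D, head=1, tape[-1..2]=0100 (head:   ^)
Step 2: in state D at pos 1, read 0 -> (D,0)->write 1,move L,goto C. Now: state=C, head=0, tape[-1..2]=0110 (head:  ^)
Step 3: in state C at pos 0, read 1 -> (C,1)->write 1,move L,goto A. Now: state=A, head=-1, tape[-2..2]=00110 (head:  ^)
Step 4: in state A at pos -1, read 0 -> (A,0)->write 1,move R,goto D. Now: state=D, head=0, tape[-2..2]=01110 (head:   ^)
Step 5: in state D at pos 0, read 1 -> (D,1)->write 1,move L,goto B. Now: state=B, head=-1, tape[-2..2]=01110 (head:  ^)
Step 6: in state B at pos -1, read 1 -> (B,1)->write 1,move R,goto B. Now: state=B, head=0, tape[-2..2]=01110 (head:   ^)
Step 7: in state B at pos 0, read 1 -> (B,1)->write 1,move R,goto B. Now: state=B, head=1, tape[-2..2]=01110 (head:    ^)
Step 8: in state B at pos 1, read 1 -> (B,1)->write 1,move R,goto B. Now: state=B, head=2, tape[-2..3]=011100 (head:     ^)
Head positions at steps 0..8: starting at 0, distinct positions visited = {-1, 0, 1, 2} -> 4 position(s)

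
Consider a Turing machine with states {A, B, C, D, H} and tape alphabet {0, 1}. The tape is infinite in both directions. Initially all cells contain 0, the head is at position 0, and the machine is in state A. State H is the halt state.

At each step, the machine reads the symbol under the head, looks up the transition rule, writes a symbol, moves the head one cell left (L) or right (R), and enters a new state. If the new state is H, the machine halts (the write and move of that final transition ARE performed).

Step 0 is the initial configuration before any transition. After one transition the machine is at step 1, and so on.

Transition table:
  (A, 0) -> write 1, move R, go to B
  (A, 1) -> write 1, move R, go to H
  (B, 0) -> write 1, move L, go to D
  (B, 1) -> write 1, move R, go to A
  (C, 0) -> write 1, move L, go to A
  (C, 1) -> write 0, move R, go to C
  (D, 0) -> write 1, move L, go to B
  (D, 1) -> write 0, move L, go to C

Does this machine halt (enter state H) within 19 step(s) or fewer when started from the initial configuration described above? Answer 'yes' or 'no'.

Step 1: in state A at pos 0, read 0 -> (A,0)->write 1,move R,goto B. Now: state=B, head=1, tape[-1..2]=0100 (head:   ^)
Step 2: in state B at pos 1, read 0 -> (B,0)->write 1,move L,goto D. Now: state=D, head=0, tape[-1..2]=0110 (head:  ^)
Step 3: in state D at pos 0, read 1 -> (D,1)->write 0,move L,goto C. Now: state=C, head=-1, tape[-2..2]=00010 (head:  ^)
Step 4: in state C at pos -1, read 0 -> (C,0)->write 1,move L,goto A. Now: state=A, head=-2, tape[-3..2]=001010 (head:  ^)
Step 5: in state A at pos -2, read 0 -> (A,0)->write 1,move R,goto B. Now: state=B, head=-1, tape[-3..2]=011010 (head:   ^)
Step 6: in state B at pos -1, read 1 -> (B,1)->write 1,move R,goto A. Now: state=A, head=0, tape[-3..2]=011010 (head:    ^)
Step 7: in state A at pos 0, read 0 -> (A,0)->write 1,move R,goto B. Now: state=B, head=1, tape[-3..2]=011110 (head:     ^)
Step 8: in state B at pos 1, read 1 -> (B,1)->write 1,move R,goto A. Now: state=A, head=2, tape[-3..3]=0111100 (head:      ^)
Step 9: in state A at pos 2, read 0 -> (A,0)->write 1,move R,goto B. Now: state=B, head=3, tape[-3..4]=01111100 (head:       ^)
Step 10: in state B at pos 3, read 0 -> (B,0)->write 1,move L,goto D. Now: state=D, head=2, tape[-3..4]=01111110 (head:      ^)
Step 11: in state D at pos 2, read 1 -> (D,1)->write 0,move L,goto C. Now: state=C, head=1, tape[-3..4]=01111010 (head:     ^)
Step 12: in state C at pos 1, read 1 -> (C,1)->write 0,move R,goto C. Now: state=C, head=2, tape[-3..4]=01110010 (head:      ^)
Step 13: in state C at pos 2, read 0 -> (C,0)->write 1,move L,goto A. Now: state=A, head=1, tape[-3..4]=01110110 (head:     ^)
Step 14: in state A at pos 1, read 0 -> (A,0)->write 1,move R,goto B. Now: state=B, head=2, tape[-3..4]=01111110 (head:      ^)
Step 15: in state B at pos 2, read 1 -> (B,1)->write 1,move R,goto A. Now: state=A, head=3, tape[-3..4]=01111110 (head:       ^)
Step 16: in state A at pos 3, read 1 -> (A,1)->write 1,move R,goto H. Now: state=H, head=4, tape[-3..5]=011111100 (head:        ^)
State H reached at step 16; 16 <= 19 -> yes

Answer: yes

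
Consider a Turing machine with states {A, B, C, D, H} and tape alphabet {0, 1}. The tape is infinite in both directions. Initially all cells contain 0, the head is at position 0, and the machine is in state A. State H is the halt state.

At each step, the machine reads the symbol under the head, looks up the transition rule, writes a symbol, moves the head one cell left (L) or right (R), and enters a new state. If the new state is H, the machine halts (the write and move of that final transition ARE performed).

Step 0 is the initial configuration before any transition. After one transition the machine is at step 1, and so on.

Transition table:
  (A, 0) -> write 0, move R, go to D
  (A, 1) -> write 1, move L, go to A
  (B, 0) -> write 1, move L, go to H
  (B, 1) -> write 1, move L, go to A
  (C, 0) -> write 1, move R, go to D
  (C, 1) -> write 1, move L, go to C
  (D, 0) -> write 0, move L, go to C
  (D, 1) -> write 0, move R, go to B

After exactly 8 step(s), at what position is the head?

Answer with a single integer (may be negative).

Step 1: in state A at pos 0, read 0 -> (A,0)->write 0,move R,goto D. Now: state=D, head=1, tape[-1..2]=0000 (head:   ^)
Step 2: in state D at pos 1, read 0 -> (D,0)->write 0,move L,goto C. Now: state=C, head=0, tape[-1..2]=0000 (head:  ^)
Step 3: in state C at pos 0, read 0 -> (C,0)->write 1,move R,goto D. Now: state=D, head=1, tape[-1..2]=0100 (head:   ^)
Step 4: in state D at pos 1, read 0 -> (D,0)->write 0,move L,goto C. Now: state=C, head=0, tape[-1..2]=0100 (head:  ^)
Step 5: in state C at pos 0, read 1 -> (C,1)->write 1,move L,goto C. Now: state=C, head=-1, tape[-2..2]=00100 (head:  ^)
Step 6: in state C at pos -1, read 0 -> (C,0)->write 1,move R,goto D. Now: state=D, head=0, tape[-2..2]=01100 (head:   ^)
Step 7: in state D at pos 0, read 1 -> (D,1)->write 0,move R,goto B. Now: state=B, head=1, tape[-2..2]=01000 (head:    ^)
Step 8: in state B at pos 1, read 0 -> (B,0)->write 1,move L,goto H. Now: state=H, head=0, tape[-2..2]=01010 (head:   ^)

Answer: 0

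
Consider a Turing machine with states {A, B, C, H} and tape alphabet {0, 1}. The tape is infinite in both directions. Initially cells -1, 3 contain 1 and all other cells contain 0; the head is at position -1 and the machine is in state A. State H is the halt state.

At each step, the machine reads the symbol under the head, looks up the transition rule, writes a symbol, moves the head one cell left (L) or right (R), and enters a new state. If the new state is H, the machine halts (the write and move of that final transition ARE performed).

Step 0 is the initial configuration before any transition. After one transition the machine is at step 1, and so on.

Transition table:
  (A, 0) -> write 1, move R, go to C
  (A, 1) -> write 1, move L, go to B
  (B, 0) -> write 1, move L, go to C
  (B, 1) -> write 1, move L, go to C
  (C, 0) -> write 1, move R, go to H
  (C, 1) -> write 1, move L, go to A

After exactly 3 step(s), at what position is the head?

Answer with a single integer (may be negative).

Step 1: in state A at pos -1, read 1 -> (A,1)->write 1,move L,goto B. Now: state=B, head=-2, tape[-3..4]=00100010 (head:  ^)
Step 2: in state B at pos -2, read 0 -> (B,0)->write 1,move L,goto C. Now: state=C, head=-3, tape[-4..4]=001100010 (head:  ^)
Step 3: in state C at pos -3, read 0 -> (C,0)->write 1,move R,goto H. Now: state=H, head=-2, tape[-4..4]=011100010 (head:   ^)

Answer: -2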